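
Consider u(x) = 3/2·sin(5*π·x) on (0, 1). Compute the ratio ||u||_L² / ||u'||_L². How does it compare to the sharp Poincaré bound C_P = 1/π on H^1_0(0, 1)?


||u||_L² / ||u'||_L² = 1/(5*π) < C_P = 1/π.

u(x) = 3/2·sin(5*π·x), so u'(x) = 15*π*cos(5*π*x)/2.
Writing u(x) = A·sin(kπx/L) with A = 3/2 and k = 5, use ∫_0^L sin²(kπx/L) dx = L/2 and ∫_0^L cos²(kπx/L) dx = L/2.
u² = 9/4·sin²(5*π·x) and (u')² = 225*π^2/4·cos²(5*π·x), and each of sin², cos² integrates to L/2 = 1/2 over (0, 1).
∫_0^1 u² dx = 9/8, so ||u||_L² = 3*sqrt(2)/4.
∫_0^1 (u')² dx = 225*π^2/8, so ||u'||_L² = 15*sqrt(2)*π/4.
Ratio ||u||_L² / ||u'||_L² = 1/(5*π).
Sharp Poincaré constant on H^1_0(0, 1) is C_P = L/π = 1/π, achieved by sin(π·x).
This is the k = 5 harmonic; the ratio L/(kπ) is strictly less than C_P = L/π, consistent with the sharp inequality ||u||_L² ≤ C_P ||u'||_L².


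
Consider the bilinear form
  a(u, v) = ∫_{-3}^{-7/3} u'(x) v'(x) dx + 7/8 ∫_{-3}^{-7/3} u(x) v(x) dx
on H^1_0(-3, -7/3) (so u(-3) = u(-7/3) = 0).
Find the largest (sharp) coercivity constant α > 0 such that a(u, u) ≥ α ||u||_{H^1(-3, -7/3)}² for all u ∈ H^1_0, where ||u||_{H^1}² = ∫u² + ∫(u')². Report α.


α = (7 + 18*π^2)/(2*(4 + 9*π^2))

Coercivity of a(·,·) on H^1_0(-3, -7/3) means a(u, u) ≥ α ||u||_{H^1}² for every u ∈ H^1_0.
The interval has length L = 2/3, and Poincaré/coercivity depend only on L. Here a(u, u) = ∫(u')² + (7/8)·∫u².
Here 0 < c = 7/8 < 1. The condition a(u,u) ≥ α||u||_{H^1}² reads (1−α)∫(u')² ≥ (α−c)∫u². Any admissible α is ≤ 1 (rapidly oscillating u have ∫u²/∫(u')² → 0), and α = 1 would force 0 ≥ (1−c)∫u², impossible since c < 1; so 1−α > 0. By the sharp Poincaré inequality on H^1_0 of an interval of length L, ∫(u')² ≥ (π/L)²∫u² with equality for the first sine mode sin(π(x−x₀)/L) (x₀ the left endpoint), so the inequality holds for all u iff (1−α)(π/L)² ≥ α − c, i.e. α ≤ ((π/L)² + c)/((π/L)² + 1) = (1 + c(L/π)²)/(1 + (L/π)²). With (π/L)² = 9*π^2/4 and c = 7/8, the largest admissible constant is α = ((π/L)² + c)/((π/L)² + 1).
Simplifying, α = (7 + 18*π^2)/(2*(4 + 9*π^2)).


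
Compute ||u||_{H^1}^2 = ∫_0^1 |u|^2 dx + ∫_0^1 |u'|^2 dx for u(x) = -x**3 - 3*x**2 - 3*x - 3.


||u||_{H^1}^2 = 3253/35

The H^1 norm (squared) on an interval (0, L) is
  ||u||_{H^1}^2 = ∫_0^L u(x)^2 dx + ∫_0^L u'(x)^2 dx.
Compute u'(x) = -3*x**2 - 6*x - 3.
Then u(x)^2 = x**6 + 6*x**5 + 15*x**4 + 24*x**3 + 27*x**2 + 18*x + 9 and u'(x)^2 = 9*x**4 + 36*x**3 + 54*x**2 + 36*x + 9.
Integrate each monomial from 0 to 1 using ∫_0^1 c·x^n dx = c·1^(n+1)/(n+1):
  ∫_0^1 u(x)^2 dx = ∫_0^1 (x^6 + 6*x^5 + 15*x^4 + 24*x^3 + 27*x^2 + 18*x + 9) dx. Term by term:
    ∫_0^1 x^6 dx = 1/7;  ∫_0^1 6*x^5 dx = 1;  ∫_0^1 15*x^4 dx = 3;
    ∫_0^1 24*x^3 dx = 6;  ∫_0^1 27*x^2 dx = 9;  ∫_0^1 18*x dx = 9;
    ∫_0^1 9 dx = 9.
  Sum: 1/7 + 1 + 3 + 6 + 9 + 9 + 9 = 260/7.
  ∫_0^1 u'(x)^2 dx = ∫_0^1 (9*x^4 + 36*x^3 + 54*x^2 + 36*x + 9) dx. Term by term:
    ∫_0^1 9*x^4 dx = 9/5;  ∫_0^1 36*x^3 dx = 9;  ∫_0^1 54*x^2 dx = 18;
    ∫_0^1 36*x dx = 18;  ∫_0^1 9 dx = 9.
  Sum: 9/5 + 9 + 18 + 18 + 9 = 279/5.
Adding: ||u||_{H^1}^2 = 260/7 + 279/5 = 3253/35.


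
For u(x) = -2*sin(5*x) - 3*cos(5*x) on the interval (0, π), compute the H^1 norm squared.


||u||_{H^1(0,π)}^2 = 169*π

u'(x) = 15*sin(5*x) - 10*cos(5*x).
Expand u² and (u')² and integrate term by term on (0, π), using: for integers n ≥ 1, ∫_0^π sin²(nx) dx = ∫_0^π cos²(nx) dx = π/2; for n ≠ n', ∫_0^π sin(nx)sin(n'x) dx = ∫_0^π cos(nx)cos(n'x) dx = 0; and by product-to-sum, ∫_0^π sin(nx)cos(n'x) dx = ½∫_0^π [sin((n+n')x) + sin((n−n')x)] dx, which is 0 when n+n' is even and 2n/(n²−n'²) when n+n' is odd (it need not vanish on (0, π)).
  u² squared terms: (-3)²·∫cos(5x)² dx = 9·π/2 = 9*π/2;  (-2)²·∫sin(5x)² dx = 4·π/2 = 2*π.
  u² cross terms: 2·(-3)·(-2)·∫cos(5x)·sin(5x) dx = 12·(0) = 0.
  So ∫_0^π u² dx = 9*π/2 + 2*π + 0 = 13*π/2.
  (u')² squared terms: (-10)²·∫cos(5x)² dx = 100·π/2 = 50*π;  (15)²·∫sin(5x)² dx = 225·π/2 = 225*π/2.
  (u')² cross terms: 2·(-10)·(15)·∫cos(5x)·sin(5x) dx = -300·(0) = 0.
  So ∫_0^π (u')² dx = 50*π + 225*π/2 + 0 = 325*π/2.
||u||_{H^1}^2 = (13*π/2) + (325*π/2) = 169*π.


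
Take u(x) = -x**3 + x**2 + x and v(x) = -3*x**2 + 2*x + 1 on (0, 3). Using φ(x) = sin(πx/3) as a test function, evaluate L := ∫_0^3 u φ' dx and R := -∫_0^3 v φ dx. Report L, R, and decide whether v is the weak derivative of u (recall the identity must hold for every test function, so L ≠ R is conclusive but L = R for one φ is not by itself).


LHS = -324/π^3 + 57/π, RHS = -324/π^3 + 57/π. Yes, v = u' weakly.

u(x) = -x**3 + x**2 + x, classical derivative u'(x) = -3*x**2 + 2*x + 1.
φ(x) = sin(πx/3), so φ'(x) = π*cos(π*x/3)/3.
Note φ(0) = φ(3) = 0, so the boundary term u·φ vanishes.
LHS = ∫_0^3 u(x) φ'(x) dx = ∫_0^3 (-π*x^3*cos(π*x/3)/3 + π*x^2*cos(π*x/3)/3 + π*x*cos(π*x/3)/3) dx. Term by term:
  ∫_0^3 -π*x^3*cos(π*x/3)/3 dx = -324/π^3 + 81/π;  ∫_0^3 π*x*cos(π*x/3)/3 dx = -6/π;  ∫_0^3 π*x^2*cos(π*x/3)/3 dx = -18/π.
Sum: -324/π^3 + 81/π − 6/π − 18/π = -324/π^3 + 57/π.
So LHS = -324/π^3 + 57/π.
∫_0^3 v(x) φ(x) dx = ∫_0^3 (-3*x^2*sin(π*x/3) + 2*x*sin(π*x/3) + sin(π*x/3)) dx. Term by term:
  ∫_0^3 -3*x^2*sin(π*x/3) dx = -81/π + 324/π^3;  ∫_0^3 2*x*sin(π*x/3) dx = 18/π;  ∫_0^3 sin(π*x/3) dx = 6/π.
Sum: -81/π + 324/π^3 + 18/π + 6/π = -57/π + 324/π^3.
So RHS = -∫_0^3 v(x) φ(x) dx = -324/π^3 + 57/π.
LHS = RHS, so the identity holds for this test φ.
Moreover u is smooth here and v(x) = u'(x) = -3*x**2 + 2*x + 1 pointwise, so the identity holds for every test function. Hence v is the weak derivative of u.


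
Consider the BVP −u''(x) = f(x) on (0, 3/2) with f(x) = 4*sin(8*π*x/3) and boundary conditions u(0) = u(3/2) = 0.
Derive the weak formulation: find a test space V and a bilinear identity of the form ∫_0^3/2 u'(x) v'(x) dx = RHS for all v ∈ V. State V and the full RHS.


V = H^1_0(0, 3/2) (so v(0) = v(3/2) = 0); weak form: ∫_0^3/2 u'v' dx = ∫_0^3/2 (4*sin(8*π*x/3)) v dx for all v ∈ V.

Multiply both sides by a test function v and integrate from 0 to 3/2:
  ∫_0^3/2 −u''(x) v(x) dx = ∫_0^3/2 f(x) v(x) dx.
Integrate the LHS by parts once:
  ∫_0^3/2 −u'' v dx = −[u'(x) v(x)]_0^3/2 + ∫_0^3/2 u'(x) v'(x) dx.
Thus ∫_0^3/2 u'(x) v'(x) dx = ∫_0^3/2 f(x) v(x) dx + [u'(x) v(x)]_0^3/2.
Choose V so that boundary terms are either known or forced to vanish.
u is Dirichlet: u(0) = u(3/2) = 0. Let V = H^1_0(0, 3/2); then v(0) = v(3/2) = 0, and [u' v]_0^3/2 = 0.
Weak formulation: find u (satisfying any essential BC) such that ∫_0^3/2 u'(x) v'(x) dx = ∫_0^3/2 f v dx for all v ∈ V.
Substituting f(x) = 4*sin(8*π*x/3), the right-hand side is ∫_0^3/2 (4*sin(8*π*x/3)) v dx.


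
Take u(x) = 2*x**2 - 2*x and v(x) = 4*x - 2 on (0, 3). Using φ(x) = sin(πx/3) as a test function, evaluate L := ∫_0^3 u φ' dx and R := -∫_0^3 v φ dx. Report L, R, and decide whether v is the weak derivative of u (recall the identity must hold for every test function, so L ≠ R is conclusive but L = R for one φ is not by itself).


LHS = -24/π, RHS = -24/π. Yes, v = u' weakly.

u(x) = 2*x**2 - 2*x, classical derivative u'(x) = 4*x - 2.
φ(x) = sin(πx/3), so φ'(x) = π*cos(π*x/3)/3.
Note φ(0) = φ(3) = 0, so the boundary term u·φ vanishes.
LHS = ∫_0^3 u(x) φ'(x) dx = ∫_0^3 (2*π*x^2*cos(π*x/3)/3 - 2*π*x*cos(π*x/3)/3) dx. Term by term:
  ∫_0^3 -2*π*x*cos(π*x/3)/3 dx = 12/π;  ∫_0^3 2*π*x^2*cos(π*x/3)/3 dx = -36/π.
Sum: 12/π − 36/π = -24/π.
So LHS = -24/π.
∫_0^3 v(x) φ(x) dx = ∫_0^3 (4*x*sin(π*x/3) - 2*sin(π*x/3)) dx. Term by term:
  ∫_0^3 -2*sin(π*x/3) dx = -12/π;  ∫_0^3 4*x*sin(π*x/3) dx = 36/π.
Sum: -12/π + 36/π = 24/π.
So RHS = -∫_0^3 v(x) φ(x) dx = -24/π.
LHS = RHS, so the identity holds for this test φ.
Moreover u is smooth here and v(x) = u'(x) = 4*x - 2 pointwise, so the identity holds for every test function. Hence v is the weak derivative of u.


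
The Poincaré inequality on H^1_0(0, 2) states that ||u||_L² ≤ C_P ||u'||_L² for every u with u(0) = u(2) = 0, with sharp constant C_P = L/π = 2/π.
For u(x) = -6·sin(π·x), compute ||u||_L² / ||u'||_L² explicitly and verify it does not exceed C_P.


||u||_L² / ||u'||_L² = 1/π < C_P = 2/π.

u(x) = -6·sin(π·x), so u'(x) = -6*π*cos(π*x).
Writing u(x) = A·sin(kπx/L) with A = -6 and k = 2, use ∫_0^L sin²(kπx/L) dx = L/2 and ∫_0^L cos²(kπx/L) dx = L/2.
u² = 36·sin²(π·x) and (u')² = 36*π^2·cos²(π·x), and each of sin², cos² integrates to L/2 = 1 over (0, 2).
∫_0^2 u² dx = 36, so ||u||_L² = 6.
∫_0^2 (u')² dx = 36*π^2, so ||u'||_L² = 6*π.
Ratio ||u||_L² / ||u'||_L² = 1/π.
Sharp Poincaré constant on H^1_0(0, 2) is C_P = L/π = 2/π, achieved by sin(π/2·x).
This is the k = 2 harmonic; the ratio L/(kπ) is strictly less than C_P = L/π, consistent with the sharp inequality ||u||_L² ≤ C_P ||u'||_L².


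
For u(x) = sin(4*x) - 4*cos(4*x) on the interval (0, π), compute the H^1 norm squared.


||u||_{H^1(0,π)}^2 = 289*π/2

u'(x) = 16*sin(4*x) + 4*cos(4*x).
Expand u² and (u')² and integrate term by term on (0, π), using: for integers n ≥ 1, ∫_0^π sin²(nx) dx = ∫_0^π cos²(nx) dx = π/2; for n ≠ n', ∫_0^π sin(nx)sin(n'x) dx = ∫_0^π cos(nx)cos(n'x) dx = 0; and by product-to-sum, ∫_0^π sin(nx)cos(n'x) dx = ½∫_0^π [sin((n+n')x) + sin((n−n')x)] dx, which is 0 when n+n' is even and 2n/(n²−n'²) when n+n' is odd (it need not vanish on (0, π)).
  u² squared terms: (-4)²·∫cos(4x)² dx = 16·π/2 = 8*π;  (1)²·∫sin(4x)² dx = 1·π/2 = π/2.
  u² cross terms: 2·(-4)·(1)·∫cos(4x)·sin(4x) dx = -8·(0) = 0.
  So ∫_0^π u² dx = 8*π + π/2 + 0 = 17*π/2.
  (u')² squared terms: (4)²·∫cos(4x)² dx = 16·π/2 = 8*π;  (16)²·∫sin(4x)² dx = 256·π/2 = 128*π.
  (u')² cross terms: 2·(4)·(16)·∫cos(4x)·sin(4x) dx = 128·(0) = 0.
  So ∫_0^π (u')² dx = 8*π + 128*π + 0 = 136*π.
||u||_{H^1}^2 = (17*π/2) + (136*π) = 289*π/2.


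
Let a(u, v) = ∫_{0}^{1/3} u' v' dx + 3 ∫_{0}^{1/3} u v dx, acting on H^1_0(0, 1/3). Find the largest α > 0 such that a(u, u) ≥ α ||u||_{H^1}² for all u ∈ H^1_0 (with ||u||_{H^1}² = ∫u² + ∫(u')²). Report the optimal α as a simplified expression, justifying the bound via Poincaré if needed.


α = 1

Coercivity of a(·,·) on H^1_0(0, 1/3) means a(u, u) ≥ α ||u||_{H^1}² for every u ∈ H^1_0.
The interval has length L = 1/3, and Poincaré/coercivity depend only on L. Here a(u, u) = ∫(u')² + (3)·∫u².
Here c = 3 ≥ 1, so a(u,u) = ∫(u')² + c∫u² ≥ ∫(u')² + ∫u² = ||u||_{H^1}², i.e. α = 1 works. No larger α is possible: a(u,u) ≥ α||u||_{H^1}² means (1−α)∫(u')² ≥ (α−c)∫u², and for the modes u_n = sin(nπ(x−x₀)/L) (x₀ the left endpoint) one has ∫u_n²/∫(u_n')² = (L/(nπ))² → 0, so a(u_n,u_n)/||u_n||_{H^1}² → 1. Hence the optimal constant is α = 1.
Therefore α = 1.


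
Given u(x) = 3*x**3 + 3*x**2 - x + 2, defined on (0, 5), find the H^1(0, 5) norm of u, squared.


||u||_{H^1}^2 = 9187525/42

The H^1 norm (squared) on an interval (0, L) is
  ||u||_{H^1}^2 = ∫_0^L u(x)^2 dx + ∫_0^L u'(x)^2 dx.
Compute u'(x) = 9*x**2 + 6*x - 1.
Then u(x)^2 = 9*x**6 + 18*x**5 + 3*x**4 + 6*x**3 + 13*x**2 - 4*x + 4 and u'(x)^2 = 81*x**4 + 108*x**3 + 18*x**2 - 12*x + 1.
Integrate each monomial from 0 to 5 using ∫_0^5 c·x^n dx = c·5^(n+1)/(n+1):
  ∫_0^5 u(x)^2 dx = ∫_0^5 (9*x^6 + 18*x^5 + 3*x^4 + 6*x^3 + 13*x^2 - 4*x + 4) dx. Term by term:
    ∫_0^5 9*x^6 dx = 703125/7;  ∫_0^5 18*x^5 dx = 46875;  ∫_0^5 3*x^4 dx = 1875;
    ∫_0^5 6*x^3 dx = 1875/2;  ∫_0^5 13*x^2 dx = 1625/3;  ∫_0^5 -4*x dx = -50;
    ∫_0^5 4 dx = 20.
  Sum: 703125/7 + 46875 + 1875 + 1875/2 + 1625/3 − 50 + 20 = 6327115/42.
  ∫_0^5 u'(x)^2 dx = ∫_0^5 (81*x^4 + 108*x^3 + 18*x^2 - 12*x + 1) dx. Term by term:
    ∫_0^5 81*x^4 dx = 50625;  ∫_0^5 108*x^3 dx = 16875;  ∫_0^5 18*x^2 dx = 750;
    ∫_0^5 -12*x dx = -150;  ∫_0^5 1 dx = 5.
  Sum: 50625 + 16875 + 750 − 150 + 5 = 68105.
Adding: ||u||_{H^1}^2 = 6327115/42 + 68105 = 9187525/42.


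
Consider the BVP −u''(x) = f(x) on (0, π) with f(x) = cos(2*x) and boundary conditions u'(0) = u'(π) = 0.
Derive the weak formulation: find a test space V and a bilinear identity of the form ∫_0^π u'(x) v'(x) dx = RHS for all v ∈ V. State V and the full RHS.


V = H^1(0, π) (no boundary constraint on v; u is determined up to an additive constant); weak form: ∫_0^π u'v' dx = ∫_0^π (cos(2*x)) v dx for all v ∈ V.

Multiply both sides by a test function v and integrate from 0 to π:
  ∫_0^π −u''(x) v(x) dx = ∫_0^π f(x) v(x) dx.
Integrate the LHS by parts once:
  ∫_0^π −u'' v dx = −[u'(x) v(x)]_0^π + ∫_0^π u'(x) v'(x) dx.
Thus ∫_0^π u'(x) v'(x) dx = ∫_0^π f(x) v(x) dx + [u'(x) v(x)]_0^π.
Choose V so that boundary terms are either known or forced to vanish.
u has homogeneous Neumann: u'(0) = u'(π) = 0. So [u' v]_0^π = 0·v(π) − 0·v(0) = 0 for any v; take V = H^1(0, π).
Weak formulation: find u (satisfying any essential BC) such that ∫_0^π u'(x) v'(x) dx = ∫_0^π f v dx for all v ∈ V (homogeneous Neumann, so boundary terms vanish).
Substituting f(x) = cos(2*x), the right-hand side is ∫_0^π (cos(2*x)) v dx.
Compatibility check (pure Neumann): taking v ≡ 1 ∈ V gives 0 = ∫_0^π f dx + (0) − (0), i.e. ∫_0^π f dx must equal u'(0) − u'(π) = 0. Indeed ∫_0^π (cos(2*x)) dx = 0, so the data are compatible. The solution is then unique only up to an additive constant (fix it e.g. by requiring ∫_0^π u dx = 0).


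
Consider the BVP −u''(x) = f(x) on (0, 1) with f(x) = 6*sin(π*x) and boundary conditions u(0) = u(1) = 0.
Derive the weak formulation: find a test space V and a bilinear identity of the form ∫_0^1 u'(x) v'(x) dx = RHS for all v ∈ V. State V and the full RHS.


V = H^1_0(0, 1) (so v(0) = v(1) = 0); weak form: ∫_0^1 u'v' dx = ∫_0^1 (6*sin(π*x)) v dx for all v ∈ V.

Multiply both sides by a test function v and integrate from 0 to 1:
  ∫_0^1 −u''(x) v(x) dx = ∫_0^1 f(x) v(x) dx.
Integrate the LHS by parts once:
  ∫_0^1 −u'' v dx = −[u'(x) v(x)]_0^1 + ∫_0^1 u'(x) v'(x) dx.
Thus ∫_0^1 u'(x) v'(x) dx = ∫_0^1 f(x) v(x) dx + [u'(x) v(x)]_0^1.
Choose V so that boundary terms are either known or forced to vanish.
u is Dirichlet: u(0) = u(1) = 0. Let V = H^1_0(0, 1); then v(0) = v(1) = 0, and [u' v]_0^1 = 0.
Weak formulation: find u (satisfying any essential BC) such that ∫_0^1 u'(x) v'(x) dx = ∫_0^1 f v dx for all v ∈ V.
Substituting f(x) = 6*sin(π*x), the right-hand side is ∫_0^1 (6*sin(π*x)) v dx.


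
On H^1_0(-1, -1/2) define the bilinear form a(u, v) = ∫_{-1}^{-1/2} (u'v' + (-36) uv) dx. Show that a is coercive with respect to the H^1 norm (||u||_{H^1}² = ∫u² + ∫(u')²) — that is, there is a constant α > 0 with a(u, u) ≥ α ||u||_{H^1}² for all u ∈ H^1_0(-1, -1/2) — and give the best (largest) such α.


α = 4*(-9 + π^2)/(1 + 4*π^2)

Coercivity of a(·,·) on H^1_0(-1, -1/2) means a(u, u) ≥ α ||u||_{H^1}² for every u ∈ H^1_0.
The interval has length L = 1/2, and Poincaré/coercivity depend only on L. Here a(u, u) = ∫(u')² + (-36)·∫u².
Here c = -36 < 0 with |c| < (π/L)² = 4*π^2, so coercivity still holds. The condition a(u,u) ≥ α||u||_{H^1}² reads (1−α)∫(u')² ≥ (α−c)∫u². Any admissible α is ≤ 1 (rapidly oscillating u have ∫u²/∫(u')² → 0), and α = 1 would force 0 ≥ (1−c)∫u², impossible since c < 1; so 1−α > 0. By the sharp Poincaré inequality on H^1_0 of an interval of length L, ∫(u')² ≥ (π/L)²∫u² with equality for the first sine mode sin(π(x−x₀)/L) (x₀ the left endpoint), so the inequality holds for all u iff (1−α)(π/L)² ≥ α − c, i.e. α ≤ ((π/L)² + c)/((π/L)² + 1) = (1 + c(L/π)²)/(1 + (L/π)²). (Direct route, valid since c ≤ 0: Poincaré gives c∫u² ≥ c(L/π)²∫(u')², so a(u,u) ≥ (1 + c(L/π)²)∫(u')², while ||u||_{H^1}² ≤ (1 + (L/π)²)∫(u')²; dividing yields the same α.) With (π/L)² = 4*π^2 and c = -36, the largest admissible constant is α = ((π/L)² + c)/((π/L)² + 1).
Simplifying, α = 4*(-9 + π^2)/(1 + 4*π^2).


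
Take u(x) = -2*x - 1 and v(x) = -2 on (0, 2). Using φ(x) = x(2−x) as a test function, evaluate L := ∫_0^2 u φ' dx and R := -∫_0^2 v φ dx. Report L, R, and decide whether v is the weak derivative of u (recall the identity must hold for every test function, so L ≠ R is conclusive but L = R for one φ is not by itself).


LHS = 8/3, RHS = 8/3. Yes, v = u' weakly.

u(x) = -2*x - 1, classical derivative u'(x) = -2.
φ(x) = x(2−x), so φ'(x) = 2 - 2*x.
Note φ(0) = φ(2) = 0, so the boundary term u·φ vanishes.
LHS = ∫_0^2 u(x) φ'(x) dx = ∫_0^2 (4*x^2 - 2*x - 2) dx. Term by term:
  ∫_0^2 4*x^2 dx = 32/3;  ∫_0^2 -2*x dx = -4;  ∫_0^2 -2 dx = -4.
Sum: 32/3 − 4 − 4 = 8/3.
So LHS = 8/3.
∫_0^2 v(x) φ(x) dx = ∫_0^2 (2*x^2 - 4*x) dx. Term by term:
  ∫_0^2 2*x^2 dx = 16/3;  ∫_0^2 -4*x dx = -8.
Sum: 16/3 − 8 = -8/3.
So RHS = -∫_0^2 v(x) φ(x) dx = 8/3.
LHS = RHS, so the identity holds for this test φ.
Moreover u is smooth here and v(x) = u'(x) = -2 pointwise, so the identity holds for every test function. Hence v is the weak derivative of u.


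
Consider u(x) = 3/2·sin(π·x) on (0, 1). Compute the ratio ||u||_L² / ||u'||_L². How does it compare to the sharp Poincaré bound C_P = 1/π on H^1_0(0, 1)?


||u||_L² / ||u'||_L² = 1/π = C_P.

u(x) = 3/2·sin(π·x), so u'(x) = 3*π*cos(π*x)/2.
Writing u(x) = A·sin(kπx/L) with A = 3/2 and k = 1, use ∫_0^L sin²(kπx/L) dx = L/2 and ∫_0^L cos²(kπx/L) dx = L/2.
u² = 9/4·sin²(π·x) and (u')² = 9*π^2/4·cos²(π·x), and each of sin², cos² integrates to L/2 = 1/2 over (0, 1).
∫_0^1 u² dx = 9/8, so ||u||_L² = 3*sqrt(2)/4.
∫_0^1 (u')² dx = 9*π^2/8, so ||u'||_L² = 3*sqrt(2)*π/4.
Ratio ||u||_L² / ||u'||_L² = 1/π.
Sharp Poincaré constant on H^1_0(0, 1) is C_P = L/π = 1/π, achieved by sin(π·x).
This is the k = 1 eigenfunction (up to amplitude), so the ratio equals the sharp Poincaré constant exactly.


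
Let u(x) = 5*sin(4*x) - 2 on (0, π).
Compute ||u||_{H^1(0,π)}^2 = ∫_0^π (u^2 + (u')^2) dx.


||u||_{H^1(0,π)}^2 = 433*π/2

u'(x) = 20*cos(4*x).
Expand u² and (u')² and integrate term by term on (0, π), using: for integers n ≥ 1, ∫_0^π sin²(nx) dx = ∫_0^π cos²(nx) dx = π/2; for n ≠ n', ∫_0^π sin(nx)sin(n'x) dx = ∫_0^π cos(nx)cos(n'x) dx = 0; and by product-to-sum, ∫_0^π sin(nx)cos(n'x) dx = ½∫_0^π [sin((n+n')x) + sin((n−n')x)] dx, which is 0 when n+n' is even and 2n/(n²−n'²) when n+n' is odd (it need not vanish on (0, π)). For the constant mode: ∫_0^π 1 dx = π, ∫_0^π cos(nx) dx = 0, ∫_0^π sin(nx) dx = (1−(−1)^n)/n.
  u² squared terms: (-2)²·∫1 dx = 4·π = 4*π;  (5)²·∫sin(4x)² dx = 25·π/2 = 25*π/2.
  u² cross terms: 2·(-2)·(5)·∫1·sin(4x) dx = -20·(0) = 0.
  So ∫_0^π u² dx = 4*π + 25*π/2 + 0 = 33*π/2.
  (u')² squared terms: (20)²·∫cos(4x)² dx = 400·π/2 = 200*π.
  So ∫_0^π (u')² dx = 200*π.
||u||_{H^1}^2 = (33*π/2) + (200*π) = 433*π/2.


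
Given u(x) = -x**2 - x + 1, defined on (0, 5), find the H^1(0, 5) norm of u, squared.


||u||_{H^1}^2 = 2195/2

The H^1 norm (squared) on an interval (0, L) is
  ||u||_{H^1}^2 = ∫_0^L u(x)^2 dx + ∫_0^L u'(x)^2 dx.
Compute u'(x) = -2*x - 1.
Then u(x)^2 = x**4 + 2*x**3 - x**2 - 2*x + 1 and u'(x)^2 = 4*x**2 + 4*x + 1.
Integrate each monomial from 0 to 5 using ∫_0^5 c·x^n dx = c·5^(n+1)/(n+1):
  ∫_0^5 u(x)^2 dx = ∫_0^5 (x^4 + 2*x^3 - x^2 - 2*x + 1) dx. Term by term:
    ∫_0^5 x^4 dx = 625;  ∫_0^5 2*x^3 dx = 625/2;  ∫_0^5 -x^2 dx = -125/3;
    ∫_0^5 -2*x dx = -25;  ∫_0^5 1 dx = 5.
  Sum: 625 + 625/2 − 125/3 − 25 + 5 = 5255/6.
  ∫_0^5 u'(x)^2 dx = ∫_0^5 (4*x^2 + 4*x + 1) dx. Term by term:
    ∫_0^5 4*x^2 dx = 500/3;  ∫_0^5 4*x dx = 50;  ∫_0^5 1 dx = 5.
  Sum: 500/3 + 50 + 5 = 665/3.
Adding: ||u||_{H^1}^2 = 5255/6 + 665/3 = 2195/2.


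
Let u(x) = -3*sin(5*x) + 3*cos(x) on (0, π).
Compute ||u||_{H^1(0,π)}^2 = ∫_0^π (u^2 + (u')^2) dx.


||u||_{H^1(0,π)}^2 = 126*π

u'(x) = -3*sin(x) - 15*cos(5*x).
Expand u² and (u')² and integrate term by term on (0, π), using: for integers n ≥ 1, ∫_0^π sin²(nx) dx = ∫_0^π cos²(nx) dx = π/2; for n ≠ n', ∫_0^π sin(nx)sin(n'x) dx = ∫_0^π cos(nx)cos(n'x) dx = 0; and by product-to-sum, ∫_0^π sin(nx)cos(n'x) dx = ½∫_0^π [sin((n+n')x) + sin((n−n')x)] dx, which is 0 when n+n' is even and 2n/(n²−n'²) when n+n' is odd (it need not vanish on (0, π)).
  u² squared terms: (-3)²·∫sin(5x)² dx = 9·π/2 = 9*π/2;  (3)²·∫cos(x)² dx = 9·π/2 = 9*π/2.
  u² cross terms: 2·(-3)·(3)·∫sin(5x)·cos(x) dx = -18·(0) = 0.
  So ∫_0^π u² dx = 9*π/2 + 9*π/2 + 0 = 9*π.
  (u')² squared terms: (-15)²·∫cos(5x)² dx = 225·π/2 = 225*π/2;  (-3)²·∫sin(x)² dx = 9·π/2 = 9*π/2.
  (u')² cross terms: 2·(-15)·(-3)·∫cos(5x)·sin(x) dx = 90·(0) = 0.
  So ∫_0^π (u')² dx = 225*π/2 + 9*π/2 + 0 = 117*π.
||u||_{H^1}^2 = (9*π) + (117*π) = 126*π.


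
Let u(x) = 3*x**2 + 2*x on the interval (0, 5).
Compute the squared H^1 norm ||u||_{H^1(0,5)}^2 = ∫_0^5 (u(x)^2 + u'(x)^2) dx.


||u||_{H^1}^2 = 28460/3

The H^1 norm (squared) on an interval (0, L) is
  ||u||_{H^1}^2 = ∫_0^L u(x)^2 dx + ∫_0^L u'(x)^2 dx.
Compute u'(x) = 6*x + 2.
Then u(x)^2 = 9*x**4 + 12*x**3 + 4*x**2 and u'(x)^2 = 36*x**2 + 24*x + 4.
Integrate each monomial from 0 to 5 using ∫_0^5 c·x^n dx = c·5^(n+1)/(n+1):
  ∫_0^5 u(x)^2 dx = ∫_0^5 (9*x^4 + 12*x^3 + 4*x^2) dx. Term by term:
    ∫_0^5 9*x^4 dx = 5625;  ∫_0^5 12*x^3 dx = 1875;  ∫_0^5 4*x^2 dx = 500/3.
  Sum: 5625 + 1875 + 500/3 = 23000/3.
  ∫_0^5 u'(x)^2 dx = ∫_0^5 (36*x^2 + 24*x + 4) dx. Term by term:
    ∫_0^5 36*x^2 dx = 1500;  ∫_0^5 24*x dx = 300;  ∫_0^5 4 dx = 20.
  Sum: 1500 + 300 + 20 = 1820.
Adding: ||u||_{H^1}^2 = 23000/3 + 1820 = 28460/3.


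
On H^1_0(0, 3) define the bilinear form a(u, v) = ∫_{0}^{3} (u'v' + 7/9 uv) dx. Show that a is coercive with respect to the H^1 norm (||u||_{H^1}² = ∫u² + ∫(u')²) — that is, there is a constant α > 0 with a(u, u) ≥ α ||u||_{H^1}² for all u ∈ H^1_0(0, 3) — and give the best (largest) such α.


α = (7 + π^2)/(9 + π^2)

Coercivity of a(·,·) on H^1_0(0, 3) means a(u, u) ≥ α ||u||_{H^1}² for every u ∈ H^1_0.
The interval has length L = 3, and Poincaré/coercivity depend only on L. Here a(u, u) = ∫(u')² + (7/9)·∫u².
Here 0 < c = 7/9 < 1. The condition a(u,u) ≥ α||u||_{H^1}² reads (1−α)∫(u')² ≥ (α−c)∫u². Any admissible α is ≤ 1 (rapidly oscillating u have ∫u²/∫(u')² → 0), and α = 1 would force 0 ≥ (1−c)∫u², impossible since c < 1; so 1−α > 0. By the sharp Poincaré inequality on H^1_0 of an interval of length L, ∫(u')² ≥ (π/L)²∫u² with equality for the first sine mode sin(π(x−x₀)/L) (x₀ the left endpoint), so the inequality holds for all u iff (1−α)(π/L)² ≥ α − c, i.e. α ≤ ((π/L)² + c)/((π/L)² + 1) = (1 + c(L/π)²)/(1 + (L/π)²). With (π/L)² = π^2/9 and c = 7/9, the largest admissible constant is α = ((π/L)² + c)/((π/L)² + 1).
Simplifying, α = (7 + π^2)/(9 + π^2).


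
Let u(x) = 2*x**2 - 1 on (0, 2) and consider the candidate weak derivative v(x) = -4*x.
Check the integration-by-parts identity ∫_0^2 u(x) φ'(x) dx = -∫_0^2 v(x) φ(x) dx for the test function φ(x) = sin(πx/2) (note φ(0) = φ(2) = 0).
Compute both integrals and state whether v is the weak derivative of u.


LHS = -16/π, RHS = 16/π. No, v is not the weak derivative of u.

u(x) = 2*x**2 - 1, classical derivative u'(x) = 4*x.
φ(x) = sin(πx/2), so φ'(x) = π*cos(π*x/2)/2.
Note φ(0) = φ(2) = 0, so the boundary term u·φ vanishes.
LHS = ∫_0^2 u(x) φ'(x) dx = ∫_0^2 (π*x^2*cos(π*x/2) - π*cos(π*x/2)/2) dx. Term by term:
  ∫_0^2 -π*cos(π*x/2)/2 dx = 0;  ∫_0^2 π*x^2*cos(π*x/2) dx = -16/π.
Sum: 0 − 16/π = -16/π.
So LHS = -16/π.
∫_0^2 v(x) φ(x) dx = ∫_0^2 (-4*x*sin(π*x/2)) dx. Term by term:
  ∫_0^2 -4*x*sin(π*x/2) dx = -16/π.
So RHS = -∫_0^2 v(x) φ(x) dx = 16/π.
LHS − RHS = -32/π ≠ 0, so the identity fails.
(For a valid weak derivative the identity must hold for EVERY test function, in particular this one. The failure shows v is NOT the weak derivative of u.)
Correct weak derivative would be u'(x) = 4*x.


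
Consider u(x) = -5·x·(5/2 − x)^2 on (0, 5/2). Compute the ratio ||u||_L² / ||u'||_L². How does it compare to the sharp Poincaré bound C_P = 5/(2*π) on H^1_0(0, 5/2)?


||u||_L² / ||u'||_L² = 5*sqrt(14)/28 < C_P = 5/(2*π).

u(x) = -5·x·(5/2 − x)^2, so u'(x) = -15*x^2 + 50*x - 125/4.
u(x) = -5·x·(5/2 − x)^2 vanishes at x = 0 and x = 5/2, so u ∈ H^1_0(0, 5/2). Differentiate via the product rule and integrate the resulting polynomials term by term.
  ∫_0^5/2 u² dx = ∫_0^5/2 (25*x^6 - 250*x^5 + 1875*x^4/2 - 3125*x^3/2 + 15625*x^2/16) dx. Term by term:
    ∫_0^5/2 25*x^6 dx = 1953125/896;  ∫_0^5/2 -250*x^5 dx = -1953125/192;  ∫_0^5/2 1875*x^4/2 dx = 1171875/64;
    ∫_0^5/2 -3125*x^3/2 dx = -1953125/128;  ∫_0^5/2 15625*x^2/16 dx = 1953125/384.
  Sum: 1953125/896 − 1953125/192 + 1171875/64 − 1953125/128 + 1953125/384 = 390625/2688.
  ∫_0^5/2 (u')² dx = ∫_0^5/2 (225*x^4 - 1500*x^3 + 6875*x^2/2 - 3125*x + 15625/16) dx. Term by term:
    ∫_0^5/2 225*x^4 dx = 140625/32;  ∫_0^5/2 -1500*x^3 dx = -234375/16;  ∫_0^5/2 6875*x^2/2 dx = 859375/48;
    ∫_0^5/2 -3125*x dx = -78125/8;  ∫_0^5/2 15625/16 dx = 78125/32.
  Sum: 140625/32 − 234375/16 + 859375/48 − 78125/8 + 78125/32 = 15625/48.
∫_0^5/2 u² dx = 390625/2688, so ||u||_L² = 625*sqrt(42)/336.
∫_0^5/2 (u')² dx = 15625/48, so ||u'||_L² = 125*sqrt(3)/12.
Ratio ||u||_L² / ||u'||_L² = 5*sqrt(14)/28.
Sharp Poincaré constant on H^1_0(0, 5/2) is C_P = L/π = 5/(2*π), achieved by sin(2*π/5·x).
A polynomial bump cannot attain the sharp Poincaré constant (only the first sine eigenfunction does), so the ratio is strictly less than C_P, consistent with ||u||_L² ≤ C_P ||u'||_L².


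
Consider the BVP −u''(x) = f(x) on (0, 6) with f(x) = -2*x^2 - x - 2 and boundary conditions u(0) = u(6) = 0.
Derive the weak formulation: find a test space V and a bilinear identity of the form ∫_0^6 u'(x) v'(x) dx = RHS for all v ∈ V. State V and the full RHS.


V = H^1_0(0, 6) (so v(0) = v(6) = 0); weak form: ∫_0^6 u'v' dx = ∫_0^6 (-2*x^2 - x - 2) v dx for all v ∈ V.

Multiply both sides by a test function v and integrate from 0 to 6:
  ∫_0^6 −u''(x) v(x) dx = ∫_0^6 f(x) v(x) dx.
Integrate the LHS by parts once:
  ∫_0^6 −u'' v dx = −[u'(x) v(x)]_0^6 + ∫_0^6 u'(x) v'(x) dx.
Thus ∫_0^6 u'(x) v'(x) dx = ∫_0^6 f(x) v(x) dx + [u'(x) v(x)]_0^6.
Choose V so that boundary terms are either known or forced to vanish.
u is Dirichlet: u(0) = u(6) = 0. Let V = H^1_0(0, 6); then v(0) = v(6) = 0, and [u' v]_0^6 = 0.
Weak formulation: find u (satisfying any essential BC) such that ∫_0^6 u'(x) v'(x) dx = ∫_0^6 f v dx for all v ∈ V.
Substituting f(x) = -2*x^2 - x - 2, the right-hand side is ∫_0^6 (-2*x^2 - x - 2) v dx.


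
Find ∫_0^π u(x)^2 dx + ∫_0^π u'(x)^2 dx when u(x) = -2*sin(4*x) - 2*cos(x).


||u||_{H^1(0,π)}^2 = 128/15 + 38*π

u'(x) = 2*sin(x) - 8*cos(4*x).
Expand u² and (u')² and integrate term by term on (0, π), using: for integers n ≥ 1, ∫_0^π sin²(nx) dx = ∫_0^π cos²(nx) dx = π/2; for n ≠ n', ∫_0^π sin(nx)sin(n'x) dx = ∫_0^π cos(nx)cos(n'x) dx = 0; and by product-to-sum, ∫_0^π sin(nx)cos(n'x) dx = ½∫_0^π [sin((n+n')x) + sin((n−n')x)] dx, which is 0 when n+n' is even and 2n/(n²−n'²) when n+n' is odd (it need not vanish on (0, π)).
  u² squared terms: (-2)²·∫cos(x)² dx = 4·π/2 = 2*π;  (-2)²·∫sin(4x)² dx = 4·π/2 = 2*π.
  u² cross terms: 2·(-2)·(-2)·∫cos(x)·sin(4x) dx = 8·(8/15) = 64/15.
  So ∫_0^π u² dx = 2*π + 2*π + 64/15 = 64/15 + 4*π.
  (u')² squared terms: (-8)²·∫cos(4x)² dx = 64·π/2 = 32*π;  (2)²·∫sin(x)² dx = 4·π/2 = 2*π.
  (u')² cross terms: 2·(-8)·(2)·∫cos(4x)·sin(x) dx = -32·(-2/15) = 64/15.
  So ∫_0^π (u')² dx = 32*π + 2*π + 64/15 = 64/15 + 34*π.
||u||_{H^1}^2 = (64/15 + 4*π) + (64/15 + 34*π) = 128/15 + 38*π.


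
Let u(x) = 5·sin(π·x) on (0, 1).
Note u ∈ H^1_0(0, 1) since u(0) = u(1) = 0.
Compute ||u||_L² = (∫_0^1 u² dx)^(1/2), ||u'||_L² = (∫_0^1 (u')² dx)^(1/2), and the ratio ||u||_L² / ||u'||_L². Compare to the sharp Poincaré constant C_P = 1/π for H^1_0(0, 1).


||u||_L² / ||u'||_L² = 1/π = C_P.

u(x) = 5·sin(π·x), so u'(x) = 5*π*cos(π*x).
Writing u(x) = A·sin(kπx/L) with A = 5 and k = 1, use ∫_0^L sin²(kπx/L) dx = L/2 and ∫_0^L cos²(kπx/L) dx = L/2.
u² = 25·sin²(π·x) and (u')² = 25*π^2·cos²(π·x), and each of sin², cos² integrates to L/2 = 1/2 over (0, 1).
∫_0^1 u² dx = 25/2, so ||u||_L² = 5*sqrt(2)/2.
∫_0^1 (u')² dx = 25*π^2/2, so ||u'||_L² = 5*sqrt(2)*π/2.
Ratio ||u||_L² / ||u'||_L² = 1/π.
Sharp Poincaré constant on H^1_0(0, 1) is C_P = L/π = 1/π, achieved by sin(π·x).
This is the k = 1 eigenfunction (up to amplitude), so the ratio equals the sharp Poincaré constant exactly.


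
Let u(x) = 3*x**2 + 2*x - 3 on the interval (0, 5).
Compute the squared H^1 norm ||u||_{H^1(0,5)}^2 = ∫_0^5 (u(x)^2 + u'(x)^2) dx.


||u||_{H^1}^2 = 25895/3

The H^1 norm (squared) on an interval (0, L) is
  ||u||_{H^1}^2 = ∫_0^L u(x)^2 dx + ∫_0^L u'(x)^2 dx.
Compute u'(x) = 6*x + 2.
Then u(x)^2 = 9*x**4 + 12*x**3 - 14*x**2 - 12*x + 9 and u'(x)^2 = 36*x**2 + 24*x + 4.
Integrate each monomial from 0 to 5 using ∫_0^5 c·x^n dx = c·5^(n+1)/(n+1):
  ∫_0^5 u(x)^2 dx = ∫_0^5 (9*x^4 + 12*x^3 - 14*x^2 - 12*x + 9) dx. Term by term:
    ∫_0^5 9*x^4 dx = 5625;  ∫_0^5 12*x^3 dx = 1875;  ∫_0^5 -14*x^2 dx = -1750/3;
    ∫_0^5 -12*x dx = -150;  ∫_0^5 9 dx = 45.
  Sum: 5625 + 1875 − 1750/3 − 150 + 45 = 20435/3.
  ∫_0^5 u'(x)^2 dx = ∫_0^5 (36*x^2 + 24*x + 4) dx. Term by term:
    ∫_0^5 36*x^2 dx = 1500;  ∫_0^5 24*x dx = 300;  ∫_0^5 4 dx = 20.
  Sum: 1500 + 300 + 20 = 1820.
Adding: ||u||_{H^1}^2 = 20435/3 + 1820 = 25895/3.


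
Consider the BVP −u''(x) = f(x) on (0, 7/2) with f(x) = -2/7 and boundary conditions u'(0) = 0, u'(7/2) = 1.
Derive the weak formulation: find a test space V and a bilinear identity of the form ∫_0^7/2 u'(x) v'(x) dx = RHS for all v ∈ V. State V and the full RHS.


V = H^1(0, 7/2) (v unrestricted at boundary; u is determined up to an additive constant); weak form: ∫_0^7/2 u'v' dx = ∫_0^7/2 (-2/7) v dx + v(7/2) for all v ∈ V.

Multiply both sides by a test function v and integrate from 0 to 7/2:
  ∫_0^7/2 −u''(x) v(x) dx = ∫_0^7/2 f(x) v(x) dx.
Integrate the LHS by parts once:
  ∫_0^7/2 −u'' v dx = −[u'(x) v(x)]_0^7/2 + ∫_0^7/2 u'(x) v'(x) dx.
Thus ∫_0^7/2 u'(x) v'(x) dx = ∫_0^7/2 f(x) v(x) dx + [u'(x) v(x)]_0^7/2.
Choose V so that boundary terms are either known or forced to vanish.
u has inhomogeneous Neumann u'(0) = 0, u'(7/2) = 1. [u' v]_0^7/2 = (1)·v(7/2) − (0)·v(0) = v(7/2). Take V = H^1(0, 7/2); boundary term becomes part of RHS.
Weak formulation: find u (satisfying any essential BC) such that ∫_0^7/2 u'(x) v'(x) dx = ∫_0^7/2 f v dx + v(7/2) for all v ∈ V (Neumann data are natural BCs: they enter the RHS as boundary terms).
Substituting f(x) = -2/7, the right-hand side is ∫_0^7/2 (-2/7) v dx + v(7/2).
Compatibility check (pure Neumann): taking v ≡ 1 ∈ V gives 0 = ∫_0^7/2 f dx + (1) − (0), i.e. ∫_0^7/2 f dx must equal u'(0) − u'(7/2) = -1. Indeed ∫_0^7/2 (-2/7) dx = -1, so the data are compatible. The solution is then unique only up to an additive constant (fix it e.g. by requiring ∫_0^7/2 u dx = 0).


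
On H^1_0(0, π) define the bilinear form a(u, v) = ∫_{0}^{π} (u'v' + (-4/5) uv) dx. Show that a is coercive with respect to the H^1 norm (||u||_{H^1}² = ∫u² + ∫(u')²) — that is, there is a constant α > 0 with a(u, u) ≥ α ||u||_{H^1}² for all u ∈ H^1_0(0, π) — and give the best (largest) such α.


α = 1/10

Coercivity of a(·,·) on H^1_0(0, π) means a(u, u) ≥ α ||u||_{H^1}² for every u ∈ H^1_0.
The interval has length L = π, and Poincaré/coercivity depend only on L. Here a(u, u) = ∫(u')² + (-4/5)·∫u².
Here c = -4/5 < 0 with |c| < (π/L)² = 1, so coercivity still holds. The condition a(u,u) ≥ α||u||_{H^1}² reads (1−α)∫(u')² ≥ (α−c)∫u². Any admissible α is ≤ 1 (rapidly oscillating u have ∫u²/∫(u')² → 0), and α = 1 would force 0 ≥ (1−c)∫u², impossible since c < 1; so 1−α > 0. By the sharp Poincaré inequality on H^1_0 of an interval of length L, ∫(u')² ≥ (π/L)²∫u² with equality for the first sine mode sin(π(x−x₀)/L) (x₀ the left endpoint), so the inequality holds for all u iff (1−α)(π/L)² ≥ α − c, i.e. α ≤ ((π/L)² + c)/((π/L)² + 1) = (1 + c(L/π)²)/(1 + (L/π)²). (Direct route, valid since c ≤ 0: Poincaré gives c∫u² ≥ c(L/π)²∫(u')², so a(u,u) ≥ (1 + c(L/π)²)∫(u')², while ||u||_{H^1}² ≤ (1 + (L/π)²)∫(u')²; dividing yields the same α.) With (π/L)² = 1 and c = -4/5, the largest admissible constant is α = ((π/L)² + c)/((π/L)² + 1).
Simplifying, α = 1/10.


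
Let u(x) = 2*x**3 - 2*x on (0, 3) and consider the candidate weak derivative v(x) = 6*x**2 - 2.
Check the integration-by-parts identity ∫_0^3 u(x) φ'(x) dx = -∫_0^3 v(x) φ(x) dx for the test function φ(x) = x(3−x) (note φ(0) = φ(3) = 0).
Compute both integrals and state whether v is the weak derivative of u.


LHS = -639/10, RHS = -639/10. Yes, v = u' weakly.

u(x) = 2*x**3 - 2*x, classical derivative u'(x) = 6*x**2 - 2.
φ(x) = x(3−x), so φ'(x) = 3 - 2*x.
Note φ(0) = φ(3) = 0, so the boundary term u·φ vanishes.
LHS = ∫_0^3 u(x) φ'(x) dx = ∫_0^3 (-4*x^4 + 6*x^3 + 4*x^2 - 6*x) dx. Term by term:
  ∫_0^3 -4*x^4 dx = -972/5;  ∫_0^3 6*x^3 dx = 243/2;  ∫_0^3 4*x^2 dx = 36;
  ∫_0^3 -6*x dx = -27.
Sum: -972/5 + 243/2 + 36 − 27 = -639/10.
So LHS = -639/10.
∫_0^3 v(x) φ(x) dx = ∫_0^3 (-6*x^4 + 18*x^3 + 2*x^2 - 6*x) dx. Term by term:
  ∫_0^3 -6*x^4 dx = -1458/5;  ∫_0^3 18*x^3 dx = 729/2;  ∫_0^3 2*x^2 dx = 18;
  ∫_0^3 -6*x dx = -27.
Sum: -1458/5 + 729/2 + 18 − 27 = 639/10.
So RHS = -∫_0^3 v(x) φ(x) dx = -639/10.
LHS = RHS, so the identity holds for this test φ.
Moreover u is smooth here and v(x) = u'(x) = 6*x**2 - 2 pointwise, so the identity holds for every test function. Hence v is the weak derivative of u.


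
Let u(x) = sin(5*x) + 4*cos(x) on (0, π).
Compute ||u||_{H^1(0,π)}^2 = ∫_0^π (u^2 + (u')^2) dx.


||u||_{H^1(0,π)}^2 = 29*π

u'(x) = -4*sin(x) + 5*cos(5*x).
Expand u² and (u')² and integrate term by term on (0, π), using: for integers n ≥ 1, ∫_0^π sin²(nx) dx = ∫_0^π cos²(nx) dx = π/2; for n ≠ n', ∫_0^π sin(nx)sin(n'x) dx = ∫_0^π cos(nx)cos(n'x) dx = 0; and by product-to-sum, ∫_0^π sin(nx)cos(n'x) dx = ½∫_0^π [sin((n+n')x) + sin((n−n')x)] dx, which is 0 when n+n' is even and 2n/(n²−n'²) when n+n' is odd (it need not vanish on (0, π)).
  u² squared terms: (4)²·∫cos(x)² dx = 16·π/2 = 8*π;  (1)²·∫sin(5x)² dx = 1·π/2 = π/2.
  u² cross terms: 2·(4)·(1)·∫cos(x)·sin(5x) dx = 8·(0) = 0.
  So ∫_0^π u² dx = 8*π + π/2 + 0 = 17*π/2.
  (u')² squared terms: (-4)²·∫sin(x)² dx = 16·π/2 = 8*π;  (5)²·∫cos(5x)² dx = 25·π/2 = 25*π/2.
  (u')² cross terms: 2·(-4)·(5)·∫sin(x)·cos(5x) dx = -40·(0) = 0.
  So ∫_0^π (u')² dx = 8*π + 25*π/2 + 0 = 41*π/2.
||u||_{H^1}^2 = (17*π/2) + (41*π/2) = 29*π.


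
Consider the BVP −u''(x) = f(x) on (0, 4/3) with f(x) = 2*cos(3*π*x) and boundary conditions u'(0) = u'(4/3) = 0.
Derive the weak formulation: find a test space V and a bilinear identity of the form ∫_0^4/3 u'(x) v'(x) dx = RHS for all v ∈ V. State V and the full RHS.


V = H^1(0, 4/3) (no boundary constraint on v; u is determined up to an additive constant); weak form: ∫_0^4/3 u'v' dx = ∫_0^4/3 (2*cos(3*π*x)) v dx for all v ∈ V.

Multiply both sides by a test function v and integrate from 0 to 4/3:
  ∫_0^4/3 −u''(x) v(x) dx = ∫_0^4/3 f(x) v(x) dx.
Integrate the LHS by parts once:
  ∫_0^4/3 −u'' v dx = −[u'(x) v(x)]_0^4/3 + ∫_0^4/3 u'(x) v'(x) dx.
Thus ∫_0^4/3 u'(x) v'(x) dx = ∫_0^4/3 f(x) v(x) dx + [u'(x) v(x)]_0^4/3.
Choose V so that boundary terms are either known or forced to vanish.
u has homogeneous Neumann: u'(0) = u'(4/3) = 0. So [u' v]_0^4/3 = 0·v(4/3) − 0·v(0) = 0 for any v; take V = H^1(0, 4/3).
Weak formulation: find u (satisfying any essential BC) such that ∫_0^4/3 u'(x) v'(x) dx = ∫_0^4/3 f v dx for all v ∈ V (homogeneous Neumann, so boundary terms vanish).
Substituting f(x) = 2*cos(3*π*x), the right-hand side is ∫_0^4/3 (2*cos(3*π*x)) v dx.
Compatibility check (pure Neumann): taking v ≡ 1 ∈ V gives 0 = ∫_0^4/3 f dx + (0) − (0), i.e. ∫_0^4/3 f dx must equal u'(0) − u'(4/3) = 0. Indeed ∫_0^4/3 (2*cos(3*π*x)) dx = 0, so the data are compatible. The solution is then unique only up to an additive constant (fix it e.g. by requiring ∫_0^4/3 u dx = 0).


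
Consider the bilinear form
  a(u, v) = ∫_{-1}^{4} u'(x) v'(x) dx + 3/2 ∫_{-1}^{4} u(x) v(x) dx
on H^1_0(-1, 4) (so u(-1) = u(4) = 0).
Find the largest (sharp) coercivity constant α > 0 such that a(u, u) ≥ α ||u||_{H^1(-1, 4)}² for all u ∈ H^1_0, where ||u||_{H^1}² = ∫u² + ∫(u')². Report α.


α = 1

Coercivity of a(·,·) on H^1_0(-1, 4) means a(u, u) ≥ α ||u||_{H^1}² for every u ∈ H^1_0.
The interval has length L = 5, and Poincaré/coercivity depend only on L. Here a(u, u) = ∫(u')² + (3/2)·∫u².
Here c = 3/2 ≥ 1, so a(u,u) = ∫(u')² + c∫u² ≥ ∫(u')² + ∫u² = ||u||_{H^1}², i.e. α = 1 works. No larger α is possible: a(u,u) ≥ α||u||_{H^1}² means (1−α)∫(u')² ≥ (α−c)∫u², and for the modes u_n = sin(nπ(x−x₀)/L) (x₀ the left endpoint) one has ∫u_n²/∫(u_n')² = (L/(nπ))² → 0, so a(u_n,u_n)/||u_n||_{H^1}² → 1. Hence the optimal constant is α = 1.
Therefore α = 1.


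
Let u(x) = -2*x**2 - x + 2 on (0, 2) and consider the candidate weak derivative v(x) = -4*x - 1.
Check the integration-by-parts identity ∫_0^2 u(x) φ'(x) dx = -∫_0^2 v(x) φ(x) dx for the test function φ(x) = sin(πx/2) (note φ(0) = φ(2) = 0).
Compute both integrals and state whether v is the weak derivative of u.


LHS = 20/π, RHS = 20/π. Yes, v = u' weakly.

u(x) = -2*x**2 - x + 2, classical derivative u'(x) = -4*x - 1.
φ(x) = sin(πx/2), so φ'(x) = π*cos(π*x/2)/2.
Note φ(0) = φ(2) = 0, so the boundary term u·φ vanishes.
LHS = ∫_0^2 u(x) φ'(x) dx = ∫_0^2 (-π*x^2*cos(π*x/2) - π*x*cos(π*x/2)/2 + π*cos(π*x/2)) dx. Term by term:
  ∫_0^2 π*cos(π*x/2) dx = 0;  ∫_0^2 -π*x^2*cos(π*x/2) dx = 16/π;  ∫_0^2 -π*x*cos(π*x/2)/2 dx = 4/π.
Sum: 0 + 16/π + 4/π = 20/π.
So LHS = 20/π.
∫_0^2 v(x) φ(x) dx = ∫_0^2 (-4*x*sin(π*x/2) - sin(π*x/2)) dx. Term by term:
  ∫_0^2 -sin(π*x/2) dx = -4/π;  ∫_0^2 -4*x*sin(π*x/2) dx = -16/π.
Sum: -4/π − 16/π = -20/π.
So RHS = -∫_0^2 v(x) φ(x) dx = 20/π.
LHS = RHS, so the identity holds for this test φ.
Moreover u is smooth here and v(x) = u'(x) = -4*x - 1 pointwise, so the identity holds for every test function. Hence v is the weak derivative of u.


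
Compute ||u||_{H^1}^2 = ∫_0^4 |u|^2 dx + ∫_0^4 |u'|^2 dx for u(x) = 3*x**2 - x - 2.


||u||_{H^1}^2 = 29228/15

The H^1 norm (squared) on an interval (0, L) is
  ||u||_{H^1}^2 = ∫_0^L u(x)^2 dx + ∫_0^L u'(x)^2 dx.
Compute u'(x) = 6*x - 1.
Then u(x)^2 = 9*x**4 - 6*x**3 - 11*x**2 + 4*x + 4 and u'(x)^2 = 36*x**2 - 12*x + 1.
Integrate each monomial from 0 to 4 using ∫_0^4 c·x^n dx = c·4^(n+1)/(n+1):
  ∫_0^4 u(x)^2 dx = ∫_0^4 (9*x^4 - 6*x^3 - 11*x^2 + 4*x + 4) dx. Term by term:
    ∫_0^4 9*x^4 dx = 9216/5;  ∫_0^4 -6*x^3 dx = -384;  ∫_0^4 -11*x^2 dx = -704/3;
    ∫_0^4 4*x dx = 32;  ∫_0^4 4 dx = 16.
  Sum: 9216/5 − 384 − 704/3 + 32 + 16 = 19088/15.
  ∫_0^4 u'(x)^2 dx = ∫_0^4 (36*x^2 - 12*x + 1) dx. Term by term:
    ∫_0^4 36*x^2 dx = 768;  ∫_0^4 -12*x dx = -96;  ∫_0^4 1 dx = 4.
  Sum: 768 − 96 + 4 = 676.
Adding: ||u||_{H^1}^2 = 19088/15 + 676 = 29228/15.
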